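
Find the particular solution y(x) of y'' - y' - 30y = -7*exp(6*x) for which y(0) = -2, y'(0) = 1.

Characteristic equation r² - r - 30 = 0 factors as (r - 6)(r + 5) = 0, so r = 6, -5.
Hence y_h = C1*exp(6*x) + C2*exp(-5*x).
Since exp(6*x) solves the homogeneous equation (r = 6 is a root of multiplicity 1), multiply the trial by x. Try y_p = A*x*exp(6*x). Substituting into the equation and dividing by exp(6*x) gives A = -7/11, so y_p = -7*x*exp(6*x)/11.
General solution: y = C1*exp(6*x) + C2*exp(-5*x) - 7*x*exp(6*x)/11.
Apply the initial conditions: y(0) = C1 + C2 = -2 and y'(0) = -7/11 - 5*C2 + 6*C1 = 1. Solving gives C1 = -92/121, C2 = -150/121.

y = -150*exp(-5*x)/121 - 92*exp(6*x)/121 - 7*x*exp(6*x)/11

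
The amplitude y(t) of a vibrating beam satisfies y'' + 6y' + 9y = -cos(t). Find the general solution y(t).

y = -3*sin(t)/50 - 2*cos(t)/25 + C1*exp(-3*t) + C2*t*exp(-3*t)

Characteristic equation r² + 6r + 9 = 0 has discriminant (6)² - 4·(9) = 0, so r = -3 is a repeated root.
Hence y_h = (C1 + C2*t)*exp(-3*t).
Try y_p = A*cos(t) + B*sin(t). Substituting and equating the coefficients of cos(t) and sin(t) gives A = -2/25, B = -3/50, so y_p = -3*sin(t)/50 - 2*cos(t)/25.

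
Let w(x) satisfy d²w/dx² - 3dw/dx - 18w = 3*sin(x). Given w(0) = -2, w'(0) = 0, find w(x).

w = -73*exp(6*x)/111 - 57*sin(x)/370 - 41*exp(-3*x)/30 + 9*cos(x)/370

Characteristic equation r² - 3r - 18 = 0 factors as (r - 6)(r + 3) = 0, so r = 6, -3.
Hence w_h = C1*exp(6*x) + C2*exp(-3*x).
Try w_p = A*cos(x) + B*sin(x). Substituting and equating the coefficients of cos(x) and sin(x) gives A = 9/370, B = -57/370, so w_p = -57*sin(x)/370 + 9*cos(x)/370.
General solution: w = -57*sin(x)/370 + 9*cos(x)/370 + C1*exp(6*x) + C2*exp(-3*x).
Apply the initial conditions: w(0) = 9/370 + C1 + C2 = -2 and w'(0) = -57/370 - 3*C2 + 6*C1 = 0. Solving gives C1 = -73/111, C2 = -41/30.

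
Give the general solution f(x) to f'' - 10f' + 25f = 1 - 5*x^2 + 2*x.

f = 3/125 - 2*x/25 - x**2/5 + C1*exp(5*x) + C2*x*exp(5*x)

Characteristic equation r² - 10r + 25 = 0 has discriminant (-10)² - 4·(25) = 0, so r = 5 is a repeated root.
Hence f_h = (C1 + C2*x)*exp(5*x).
For the particular solution try f_p = A0 + A1*x + A2*x^2. Substituting and matching coefficients of each power of x gives A0 = 3/125, A1 = -2/25, A2 = -1/5, so f_p = 3/125 - 2*x/25 - x^2/5.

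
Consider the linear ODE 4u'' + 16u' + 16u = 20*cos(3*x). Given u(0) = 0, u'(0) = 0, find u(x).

Divide through by 4: u'' + 4u' + 4u = 5*cos(3*x).
Characteristic equation r² + 4r + 4 = 0 has discriminant (4)² - 4·(4) = 0, so r = -2 is a repeated root.
Hence u_h = (C1 + C2*x)*exp(-2*x).
Try u_p = A*cos(3*x) + B*sin(3*x). Substituting and equating the coefficients of cos(3x) and sin(3x) gives A = -25/169, B = 60/169, so u_p = -25*cos(3*x)/169 + 60*sin(3*x)/169.
General solution: u = -25*cos(3*x)/169 + 60*sin(3*x)/169 + C1*exp(-2*x) + C2*x*exp(-2*x).
Apply the initial conditions: u(0) = -25/169 + C1 = 0 and u'(0) = 180/169 + C2 - 2*C1 = 0. Solving gives C1 = 25/169, C2 = -10/13.

u = -25*cos(3*x)/169 + 25*exp(-2*x)/169 + 60*sin(3*x)/169 - 10*x*exp(-2*x)/13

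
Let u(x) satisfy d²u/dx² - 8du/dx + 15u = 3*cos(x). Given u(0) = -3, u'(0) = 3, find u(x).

u = -189*exp(3*x)/20 - 6*sin(x)/65 + 21*cos(x)/130 + 327*exp(5*x)/52

Characteristic equation r² - 8r + 15 = 0 factors as (r - 3)(r - 5) = 0, so r = 3, 5.
Hence u_h = C1*exp(3*x) + C2*exp(5*x).
Try u_p = A*cos(x) + B*sin(x). Substituting and equating the coefficients of cos(x) and sin(x) gives A = 21/130, B = -6/65, so u_p = -6*sin(x)/65 + 21*cos(x)/130.
General solution: u = -6*sin(x)/65 + 21*cos(x)/130 + C1*exp(3*x) + C2*exp(5*x).
Apply the initial conditions: u(0) = 21/130 + C1 + C2 = -3 and u'(0) = -6/65 + 3*C1 + 5*C2 = 3. Solving gives C1 = -189/20, C2 = 327/52.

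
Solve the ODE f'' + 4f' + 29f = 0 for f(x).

Characteristic equation r² + 4r + 29 = 0 has discriminant (4)² - 4·(29) = -100 < 0, so r = -2 ± 5i.
Hence f_h = C1*cos(5*x)*exp(-2*x) + C2*exp(-2*x)*sin(5*x).

f = C1*cos(5*x)*exp(-2*x) + C2*exp(-2*x)*sin(5*x)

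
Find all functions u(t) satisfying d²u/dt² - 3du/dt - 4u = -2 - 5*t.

u = -7/16 + 5*t/4 + C1*exp(4*t) + C2*exp(-t)

Characteristic equation r² - 3r - 4 = 0 factors as (r - 4)(r + 1) = 0, so r = 4, -1.
Hence u_h = C1*exp(4*t) + C2*exp(-t).
For the particular solution try u_p = A0 + A1*t. Substituting and matching coefficients of each power of t gives A0 = -7/16, A1 = 5/4, so u_p = -7/16 + 5*t/4.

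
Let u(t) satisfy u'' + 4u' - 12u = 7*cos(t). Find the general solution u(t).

Characteristic equation r² + 4r - 12 = 0 factors as (r + 6)(r - 2) = 0, so r = -6, 2.
Hence u_h = C1*exp(-6*t) + C2*exp(2*t).
Try u_p = A*cos(t) + B*sin(t). Substituting and equating the coefficients of cos(t) and sin(t) gives A = -91/185, B = 28/185, so u_p = -91*cos(t)/185 + 28*sin(t)/185.

u = -91*cos(t)/185 + 28*sin(t)/185 + C1*exp(-6*t) + C2*exp(2*t)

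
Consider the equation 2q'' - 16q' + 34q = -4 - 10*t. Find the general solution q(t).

q = -74/289 - 5*t/17 + C1*cos(t)*exp(4*t) + C2*exp(4*t)*sin(t)

Divide through by 2: q'' - 8q' + 17q = -2 - 5*t.
Characteristic equation r² - 8r + 17 = 0 has discriminant (-8)² - 4·(17) = -4 < 0, so r = 4 ± i.
Hence q_h = C1*cos(t)*exp(4*t) + C2*exp(4*t)*sin(t).
For the particular solution try q_p = A0 + A1*t. Substituting and matching coefficients of each power of t gives A0 = -74/289, A1 = -5/17, so q_p = -74/289 - 5*t/17.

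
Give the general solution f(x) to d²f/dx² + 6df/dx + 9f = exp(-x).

f = exp(-x)/4 + C1*exp(-3*x) + C2*x*exp(-3*x)

Characteristic equation r² + 6r + 9 = 0 has discriminant (6)² - 4·(9) = 0, so r = -3 is a repeated root.
Hence f_h = (C1 + C2*x)*exp(-3*x).
Try f_p = A*exp(-x). Substituting into the equation and dividing by exp(-x) gives A = 1/4, so f_p = exp(-x)/4.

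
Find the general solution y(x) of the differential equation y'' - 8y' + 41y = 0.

y = C1*cos(5*x)*exp(4*x) + C2*exp(4*x)*sin(5*x)

Characteristic equation r² - 8r + 41 = 0 has discriminant (-8)² - 4·(41) = -100 < 0, so r = 4 ± 5i.
Hence y_h = C1*cos(5*x)*exp(4*x) + C2*exp(4*x)*sin(5*x).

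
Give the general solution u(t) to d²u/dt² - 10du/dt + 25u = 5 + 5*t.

Characteristic equation r² - 10r + 25 = 0 has discriminant (-10)² - 4·(25) = 0, so r = 5 is a repeated root.
Hence u_h = (C1 + C2*t)*exp(5*t).
For the particular solution try u_p = A0 + A1*t. Substituting and matching coefficients of each power of t gives A0 = 7/25, A1 = 1/5, so u_p = 7/25 + t/5.

u = 7/25 + t/5 + C1*exp(5*t) + C2*t*exp(5*t)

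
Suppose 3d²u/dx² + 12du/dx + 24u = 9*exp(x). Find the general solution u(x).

u = 3*exp(x)/13 + C1*cos(2*x)*exp(-2*x) + C2*exp(-2*x)*sin(2*x)

Divide through by 3: u'' + 4u' + 8u = 3*exp(x).
Characteristic equation r² + 4r + 8 = 0 has discriminant (4)² - 4·(8) = -16 < 0, so r = -2 ± 2i.
Hence u_h = C1*cos(2*x)*exp(-2*x) + C2*exp(-2*x)*sin(2*x).
Try u_p = A*exp(x). Substituting into the equation and dividing by exp(x) gives A = 3/13, so u_p = 3*exp(x)/13.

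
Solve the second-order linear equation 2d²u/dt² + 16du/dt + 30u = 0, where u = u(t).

Divide through by 2: u'' + 8u' + 15u = 0.
Characteristic equation r² + 8r + 15 = 0 factors as (r + 3)(r + 5) = 0, so r = -3, -5.
Hence u_h = C1*exp(-3*t) + C2*exp(-5*t).

u = C1*exp(-3*t) + C2*exp(-5*t)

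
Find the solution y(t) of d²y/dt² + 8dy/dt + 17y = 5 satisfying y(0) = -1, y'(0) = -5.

y = 5/17 - 173*exp(-4*t)*sin(t)/17 - 22*cos(t)*exp(-4*t)/17

Characteristic equation r² + 8r + 17 = 0 has discriminant (8)² - 4·(17) = -4 < 0, so r = -4 ± i.
Hence y_h = C1*cos(t)*exp(-4*t) + C2*exp(-4*t)*sin(t).
For the particular solution try y_p = A0. Substituting and matching coefficients of each power of t gives A0 = 5/17, so y_p = 5/17.
General solution: y = 5/17 + C1*cos(t)*exp(-4*t) + C2*exp(-4*t)*sin(t).
Apply the initial conditions: y(0) = 5/17 + C1 = -1 and y'(0) = C2 - 4*C1 = -5. Solving gives C1 = -22/17, C2 = -173/17.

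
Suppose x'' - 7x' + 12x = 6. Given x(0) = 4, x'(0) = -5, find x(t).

Characteristic equation r² - 7r + 12 = 0 factors as (r - 3)(r - 4) = 0, so r = 3, 4.
Hence x_h = C1*exp(3*t) + C2*exp(4*t).
For the particular solution try x_p = A0. Substituting and matching coefficients of each power of t gives A0 = 1/2, so x_p = 1/2.
General solution: x = 1/2 + C1*exp(3*t) + C2*exp(4*t).
Apply the initial conditions: x(0) = 1/2 + C1 + C2 = 4 and x'(0) = 3*C1 + 4*C2 = -5. Solving gives C1 = 19, C2 = -31/2.

x = 1/2 + 19*exp(3*t) - 31*exp(4*t)/2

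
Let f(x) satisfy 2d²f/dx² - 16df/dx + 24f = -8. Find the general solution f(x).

Divide through by 2: f'' - 8f' + 12f = -4.
Characteristic equation r² - 8r + 12 = 0 factors as (r - 2)(r - 6) = 0, so r = 2, 6.
Hence f_h = C1*exp(2*x) + C2*exp(6*x).
For the particular solution try f_p = A0. Substituting and matching coefficients of each power of x gives A0 = -1/3, so f_p = -1/3.

f = -1/3 + C1*exp(2*x) + C2*exp(6*x)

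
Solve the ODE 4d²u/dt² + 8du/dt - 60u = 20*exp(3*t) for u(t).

u = C1*exp(-5*t) + C2*exp(3*t) + 5*t*exp(3*t)/8

Divide through by 4: u'' + 2u' - 15u = 5*exp(3*t).
Characteristic equation r² + 2r - 15 = 0 factors as (r + 5)(r - 3) = 0, so r = -5, 3.
Hence u_h = C1*exp(-5*t) + C2*exp(3*t).
Since exp(3*t) solves the homogeneous equation (r = 3 is a root of multiplicity 1), multiply the trial by t. Try u_p = A*t*exp(3*t). Substituting into the equation and dividing by exp(3*t) gives A = 5/8, so u_p = 5*t*exp(3*t)/8.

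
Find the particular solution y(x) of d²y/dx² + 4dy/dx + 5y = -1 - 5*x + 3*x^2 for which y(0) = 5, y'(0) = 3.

Characteristic equation r² + 4r + 5 = 0 has discriminant (4)² - 4·(5) = -4 < 0, so r = -2 ± i.
Hence y_h = C1*cos(x)*exp(-2*x) + C2*exp(-2*x)*sin(x).
For the particular solution try y_p = A0 + A1*x + A2*x^2. Substituting and matching coefficients of each power of x gives A0 = 141/125, A1 = -49/25, A2 = 3/5, so y_p = 141/125 - 49*x/25 + 3*x^2/5.
General solution: y = 141/125 - 49*x/25 + 3*x^2/5 + C1*cos(x)*exp(-2*x) + C2*exp(-2*x)*sin(x).
Apply the initial conditions: y(0) = 141/125 + C1 = 5 and y'(0) = -49/25 + C2 - 2*C1 = 3. Solving gives C1 = 484/125, C2 = 1588/125.

y = 141/125 - 49*x/25 + 3*x**2/5 + 484*cos(x)*exp(-2*x)/125 + 1588*exp(-2*x)*sin(x)/125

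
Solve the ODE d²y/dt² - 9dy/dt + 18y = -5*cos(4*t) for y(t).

Characteristic equation r² - 9r + 18 = 0 factors as (r - 6)(r - 3) = 0, so r = 6, 3.
Hence y_h = C1*exp(6*t) + C2*exp(3*t).
Try y_p = A*cos(4*t) + B*sin(4*t). Substituting and equating the coefficients of cos(4t) and sin(4t) gives A = -1/130, B = 9/65, so y_p = -cos(4*t)/130 + 9*sin(4*t)/65.

y = -cos(4*t)/130 + 9*sin(4*t)/65 + C1*exp(6*t) + C2*exp(3*t)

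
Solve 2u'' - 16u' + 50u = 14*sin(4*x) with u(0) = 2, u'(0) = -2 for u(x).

Divide through by 2: u'' - 8u' + 25u = 7*sin(4*x).
Characteristic equation r² - 8r + 25 = 0 has discriminant (-8)² - 4·(25) = -36 < 0, so r = 4 ± 3i.
Hence u_h = C1*cos(3*x)*exp(4*x) + C2*exp(4*x)*sin(3*x).
Try u_p = A*cos(4*x) + B*sin(4*x). Substituting and equating the coefficients of cos(4x) and sin(4x) gives A = 224/1105, B = 63/1105, so u_p = 63*sin(4*x)/1105 + 224*cos(4*x)/1105.
General solution: u = 63*sin(4*x)/1105 + 224*cos(4*x)/1105 + C1*cos(3*x)*exp(4*x) + C2*exp(4*x)*sin(3*x).
Apply the initial conditions: u(0) = 224/1105 + C1 = 2 and u'(0) = 252/1105 + 3*C2 + 4*C1 = -2. Solving gives C1 = 1986/1105, C2 = -10406/3315.

u = 63*sin(4*x)/1105 + 224*cos(4*x)/1105 - 10406*exp(4*x)*sin(3*x)/3315 + 1986*cos(3*x)*exp(4*x)/1105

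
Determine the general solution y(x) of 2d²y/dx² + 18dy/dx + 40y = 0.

Divide through by 2: y'' + 9y' + 20y = 0.
Characteristic equation r² + 9r + 20 = 0 factors as (r + 4)(r + 5) = 0, so r = -4, -5.
Hence y_h = C1*exp(-4*x) + C2*exp(-5*x).

y = C1*exp(-4*x) + C2*exp(-5*x)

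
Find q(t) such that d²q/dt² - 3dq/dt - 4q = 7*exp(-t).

Characteristic equation r² - 3r - 4 = 0 factors as (r - 4)(r + 1) = 0, so r = 4, -1.
Hence q_h = C1*exp(4*t) + C2*exp(-t).
Since exp(-t) solves the homogeneous equation (r = -1 is a root of multiplicity 1), multiply the trial by t. Try q_p = A*t*exp(-t). Substituting into the equation and dividing by exp(-t) gives A = -7/5, so q_p = -7*t*exp(-t)/5.

q = C1*exp(4*t) + C2*exp(-t) - 7*t*exp(-t)/5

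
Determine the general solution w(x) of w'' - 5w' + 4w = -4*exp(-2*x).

Characteristic equation r² - 5r + 4 = 0 factors as (r - 1)(r - 4) = 0, so r = 1, 4.
Hence w_h = C1*exp(x) + C2*exp(4*x).
Try w_p = A*exp(-2*x). Substituting into the equation and dividing by exp(-2*x) gives A = -2/9, so w_p = -2*exp(-2*x)/9.

w = -2*exp(-2*x)/9 + C1*exp(x) + C2*exp(4*x)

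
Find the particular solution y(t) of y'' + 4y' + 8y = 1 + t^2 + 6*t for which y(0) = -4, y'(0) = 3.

y = -7/32 + t**2/8 + 5*t/8 - 121*cos(2*t)*exp(-2*t)/32 - 83*exp(-2*t)*sin(2*t)/32

Characteristic equation r² + 4r + 8 = 0 has discriminant (4)² - 4·(8) = -16 < 0, so r = -2 ± 2i.
Hence y_h = C1*cos(2*t)*exp(-2*t) + C2*exp(-2*t)*sin(2*t).
For the particular solution try y_p = A0 + A1*t + A2*t^2. Substituting and matching coefficients of each power of t gives A0 = -7/32, A1 = 5/8, A2 = 1/8, so y_p = -7/32 + t^2/8 + 5*t/8.
General solution: y = -7/32 + t^2/8 + 5*t/8 + C1*cos(2*t)*exp(-2*t) + C2*exp(-2*t)*sin(2*t).
Apply the initial conditions: y(0) = -7/32 + C1 = -4 and y'(0) = 5/8 - 2*C1 + 2*C2 = 3. Solving gives C1 = -121/32, C2 = -83/32.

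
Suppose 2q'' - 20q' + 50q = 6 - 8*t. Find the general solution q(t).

q = 7/125 - 4*t/25 + C1*exp(5*t) + C2*t*exp(5*t)

Divide through by 2: q'' - 10q' + 25q = 3 - 4*t.
Characteristic equation r² - 10r + 25 = 0 has discriminant (-10)² - 4·(25) = 0, so r = 5 is a repeated root.
Hence q_h = (C1 + C2*t)*exp(5*t).
For the particular solution try q_p = A0 + A1*t. Substituting and matching coefficients of each power of t gives A0 = 7/125, A1 = -4/25, so q_p = 7/125 - 4*t/25.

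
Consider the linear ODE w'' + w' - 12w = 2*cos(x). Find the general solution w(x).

w = -13*cos(x)/85 + sin(x)/85 + C1*exp(3*x) + C2*exp(-4*x)

Characteristic equation r² + r - 12 = 0 factors as (r - 3)(r + 4) = 0, so r = 3, -4.
Hence w_h = C1*exp(3*x) + C2*exp(-4*x).
Try w_p = A*cos(x) + B*sin(x). Substituting and equating the coefficients of cos(x) and sin(x) gives A = -13/85, B = 1/85, so w_p = -13*cos(x)/85 + sin(x)/85.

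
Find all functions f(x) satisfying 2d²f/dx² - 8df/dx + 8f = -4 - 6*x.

Divide through by 2: f'' - 4f' + 4f = -2 - 3*x.
Characteristic equation r² - 4r + 4 = 0 has discriminant (-4)² - 4·(4) = 0, so r = 2 is a repeated root.
Hence f_h = (C1 + C2*x)*exp(2*x).
For the particular solution try f_p = A0 + A1*x. Substituting and matching coefficients of each power of x gives A0 = -5/4, A1 = -3/4, so f_p = -5/4 - 3*x/4.

f = -5/4 - 3*x/4 + C1*exp(2*x) + C2*x*exp(2*x)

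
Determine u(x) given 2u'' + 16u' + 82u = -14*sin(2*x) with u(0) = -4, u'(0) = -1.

u = -259*sin(2*x)/1625 + 112*cos(2*x)/1625 - 6612*cos(5*x)*exp(-4*x)/1625 - 5511*exp(-4*x)*sin(5*x)/1625

Divide through by 2: u'' + 8u' + 41u = -7*sin(2*x).
Characteristic equation r² + 8r + 41 = 0 has discriminant (8)² - 4·(41) = -100 < 0, so r = -4 ± 5i.
Hence u_h = C1*cos(5*x)*exp(-4*x) + C2*exp(-4*x)*sin(5*x).
Try u_p = A*cos(2*x) + B*sin(2*x). Substituting and equating the coefficients of cos(2x) and sin(2x) gives A = 112/1625, B = -259/1625, so u_p = -259*sin(2*x)/1625 + 112*cos(2*x)/1625.
General solution: u = -259*sin(2*x)/1625 + 112*cos(2*x)/1625 + C1*cos(5*x)*exp(-4*x) + C2*exp(-4*x)*sin(5*x).
Apply the initial conditions: u(0) = 112/1625 + C1 = -4 and u'(0) = -518/1625 - 4*C1 + 5*C2 = -1. Solving gives C1 = -6612/1625, C2 = -5511/1625.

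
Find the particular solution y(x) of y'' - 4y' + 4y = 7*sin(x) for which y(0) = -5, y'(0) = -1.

y = -153*exp(2*x)/25 + 21*sin(x)/25 + 28*cos(x)/25 + 52*x*exp(2*x)/5

Characteristic equation r² - 4r + 4 = 0 has discriminant (-4)² - 4·(4) = 0, so r = 2 is a repeated root.
Hence y_h = (C1 + C2*x)*exp(2*x).
Try y_p = A*cos(x) + B*sin(x). Substituting and equating the coefficients of cos(x) and sin(x) gives A = 28/25, B = 21/25, so y_p = 21*sin(x)/25 + 28*cos(x)/25.
General solution: y = 21*sin(x)/25 + 28*cos(x)/25 + C1*exp(2*x) + C2*x*exp(2*x).
Apply the initial conditions: y(0) = 28/25 + C1 = -5 and y'(0) = 21/25 + C2 + 2*C1 = -1. Solving gives C1 = -153/25, C2 = 52/5.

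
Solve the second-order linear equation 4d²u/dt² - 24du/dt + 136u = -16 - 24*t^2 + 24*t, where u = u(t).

u = -428/4913 - 3*t**2/17 + 33*t/289 + C1*cos(5*t)*exp(3*t) + C2*exp(3*t)*sin(5*t)

Divide through by 4: u'' - 6u' + 34u = -4 - 6*t^2 + 6*t.
Characteristic equation r² - 6r + 34 = 0 has discriminant (-6)² - 4·(34) = -100 < 0, so r = 3 ± 5i.
Hence u_h = C1*cos(5*t)*exp(3*t) + C2*exp(3*t)*sin(5*t).
For the particular solution try u_p = A0 + A1*t + A2*t^2. Substituting and matching coefficients of each power of t gives A0 = -428/4913, A1 = 33/289, A2 = -3/17, so u_p = -428/4913 - 3*t^2/17 + 33*t/289.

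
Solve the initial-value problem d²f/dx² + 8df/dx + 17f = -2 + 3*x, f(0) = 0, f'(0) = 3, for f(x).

Characteristic equation r² + 8r + 17 = 0 has discriminant (8)² - 4·(17) = -4 < 0, so r = -4 ± i.
Hence f_h = C1*cos(x)*exp(-4*x) + C2*exp(-4*x)*sin(x).
For the particular solution try f_p = A0 + A1*x. Substituting and matching coefficients of each power of x gives A0 = -58/289, A1 = 3/17, so f_p = -58/289 + 3*x/17.
General solution: f = -58/289 + 3*x/17 + C1*cos(x)*exp(-4*x) + C2*exp(-4*x)*sin(x).
Apply the initial conditions: f(0) = -58/289 + C1 = 0 and f'(0) = 3/17 + C2 - 4*C1 = 3. Solving gives C1 = 58/289, C2 = 1048/289.

f = -58/289 + 3*x/17 + 58*cos(x)*exp(-4*x)/289 + 1048*exp(-4*x)*sin(x)/289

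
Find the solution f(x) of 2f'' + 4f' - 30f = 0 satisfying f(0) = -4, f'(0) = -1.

Divide through by 2: f'' + 2f' - 15f = 0.
Characteristic equation r² + 2r - 15 = 0 factors as (r + 5)(r - 3) = 0, so r = -5, 3.
Hence f_h = C1*exp(-5*x) + C2*exp(3*x).
Apply the initial conditions: f(0) = C1 + C2 = -4 and f'(0) = -5*C1 + 3*C2 = -1. Solving gives C1 = -11/8, C2 = -21/8.

f = -21*exp(3*x)/8 - 11*exp(-5*x)/8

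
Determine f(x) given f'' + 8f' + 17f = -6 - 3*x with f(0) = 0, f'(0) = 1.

f = -78/289 - 3*x/17 + 78*cos(x)*exp(-4*x)/289 + 652*exp(-4*x)*sin(x)/289

Characteristic equation r² + 8r + 17 = 0 has discriminant (8)² - 4·(17) = -4 < 0, so r = -4 ± i.
Hence f_h = C1*cos(x)*exp(-4*x) + C2*exp(-4*x)*sin(x).
For the particular solution try f_p = A0 + A1*x. Substituting and matching coefficients of each power of x gives A0 = -78/289, A1 = -3/17, so f_p = -78/289 - 3*x/17.
General solution: f = -78/289 - 3*x/17 + C1*cos(x)*exp(-4*x) + C2*exp(-4*x)*sin(x).
Apply the initial conditions: f(0) = -78/289 + C1 = 0 and f'(0) = -3/17 + C2 - 4*C1 = 1. Solving gives C1 = 78/289, C2 = 652/289.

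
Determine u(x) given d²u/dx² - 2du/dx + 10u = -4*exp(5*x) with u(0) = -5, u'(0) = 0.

Characteristic equation r² - 2r + 10 = 0 has discriminant (-2)² - 4·(10) = -36 < 0, so r = 1 ± 3i.
Hence u_h = C1*cos(3*x)*exp(x) + C2*exp(x)*sin(3*x).
Try u_p = A*exp(5*x). Substituting into the equation and dividing by exp(5*x) gives A = -4/25, so u_p = -4*exp(5*x)/25.
General solution: u = -4*exp(5*x)/25 + C1*cos(3*x)*exp(x) + C2*exp(x)*sin(3*x).
Apply the initial conditions: u(0) = -4/25 + C1 = -5 and u'(0) = -4/5 + C1 + 3*C2 = 0. Solving gives C1 = -121/25, C2 = 47/25.

u = -4*exp(5*x)/25 - 121*cos(3*x)*exp(x)/25 + 47*exp(x)*sin(3*x)/25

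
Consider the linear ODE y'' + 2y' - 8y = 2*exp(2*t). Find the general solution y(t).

y = C1*exp(2*t) + C2*exp(-4*t) + t*exp(2*t)/3

Characteristic equation r² + 2r - 8 = 0 factors as (r - 2)(r + 4) = 0, so r = 2, -4.
Hence y_h = C1*exp(2*t) + C2*exp(-4*t).
Since exp(2*t) solves the homogeneous equation (r = 2 is a root of multiplicity 1), multiply the trial by t. Try y_p = A*t*exp(2*t). Substituting into the equation and dividing by exp(2*t) gives A = 1/3, so y_p = t*exp(2*t)/3.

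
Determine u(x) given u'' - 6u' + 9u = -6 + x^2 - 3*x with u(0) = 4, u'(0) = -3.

Characteristic equation r² - 6r + 9 = 0 has discriminant (-6)² - 4·(9) = 0, so r = 3 is a repeated root.
Hence u_h = (C1 + C2*x)*exp(3*x).
For the particular solution try u_p = A0 + A1*x + A2*x^2. Substituting and matching coefficients of each power of x gives A0 = -22/27, A1 = -5/27, A2 = 1/9, so u_p = -22/27 - 5*x/27 + x^2/9.
General solution: u = -22/27 - 5*x/27 + x^2/9 + C1*exp(3*x) + C2*x*exp(3*x).
Apply the initial conditions: u(0) = -22/27 + C1 = 4 and u'(0) = -5/27 + C2 + 3*C1 = -3. Solving gives C1 = 130/27, C2 = -466/27.

u = -22/27 - 5*x/27 + x**2/9 + 130*exp(3*x)/27 - 466*x*exp(3*x)/27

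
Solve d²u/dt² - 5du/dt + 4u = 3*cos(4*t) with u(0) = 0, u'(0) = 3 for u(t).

Characteristic equation r² - 5r + 4 = 0 factors as (r - 4)(r - 1) = 0, so r = 4, 1.
Hence u_h = C1*exp(4*t) + C2*exp(t).
Try u_p = A*cos(4*t) + B*sin(4*t). Substituting and equating the coefficients of cos(4t) and sin(4t) gives A = -9/136, B = -15/136, so u_p = -15*sin(4*t)/136 - 9*cos(4*t)/136.
General solution: u = -15*sin(4*t)/136 - 9*cos(4*t)/136 + C1*exp(4*t) + C2*exp(t).
Apply the initial conditions: u(0) = -9/136 + C1 + C2 = 0 and u'(0) = -15/34 + C2 + 4*C1 = 3. Solving gives C1 = 9/8, C2 = -18/17.

u = -18*exp(t)/17 - 15*sin(4*t)/136 - 9*cos(4*t)/136 + 9*exp(4*t)/8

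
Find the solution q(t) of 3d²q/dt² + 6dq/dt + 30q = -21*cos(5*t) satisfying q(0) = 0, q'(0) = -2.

q = -14*sin(5*t)/65 + 21*cos(5*t)/65 - 27*exp(-t)*sin(3*t)/65 - 21*cos(3*t)*exp(-t)/65

Divide through by 3: q'' + 2q' + 10q = -7*cos(5*t).
Characteristic equation r² + 2r + 10 = 0 has discriminant (2)² - 4·(10) = -36 < 0, so r = -1 ± 3i.
Hence q_h = C1*cos(3*t)*exp(-t) + C2*exp(-t)*sin(3*t).
Try q_p = A*cos(5*t) + B*sin(5*t). Substituting and equating the coefficients of cos(5t) and sin(5t) gives A = 21/65, B = -14/65, so q_p = -14*sin(5*t)/65 + 21*cos(5*t)/65.
General solution: q = -14*sin(5*t)/65 + 21*cos(5*t)/65 + C1*cos(3*t)*exp(-t) + C2*exp(-t)*sin(3*t).
Apply the initial conditions: q(0) = 21/65 + C1 = 0 and q'(0) = -14/13 - C1 + 3*C2 = -2. Solving gives C1 = -21/65, C2 = -27/65.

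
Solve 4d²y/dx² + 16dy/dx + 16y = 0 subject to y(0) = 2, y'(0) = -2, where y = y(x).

y = 2*exp(-2*x) + 2*x*exp(-2*x)

Divide through by 4: y'' + 4y' + 4y = 0.
Characteristic equation r² + 4r + 4 = 0 has discriminant (4)² - 4·(4) = 0, so r = -2 is a repeated root.
Hence y_h = (C1 + C2*x)*exp(-2*x).
Apply the initial conditions: y(0) = C1 = 2 and y'(0) = C2 - 2*C1 = -2. Solving gives C1 = 2, C2 = 2.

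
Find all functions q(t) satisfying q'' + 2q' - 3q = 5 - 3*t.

q = -1 + t + C1*exp(-3*t) + C2*exp(t)

Characteristic equation r² + 2r - 3 = 0 factors as (r + 3)(r - 1) = 0, so r = -3, 1.
Hence q_h = C1*exp(-3*t) + C2*exp(t).
For the particular solution try q_p = A0 + A1*t. Substituting and matching coefficients of each power of t gives A0 = -1, A1 = 1, so q_p = -1 + t.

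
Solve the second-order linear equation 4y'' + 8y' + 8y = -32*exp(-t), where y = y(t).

y = -8*exp(-t) + C1*cos(t)*exp(-t) + C2*exp(-t)*sin(t)

Divide through by 4: y'' + 2y' + 2y = -8*exp(-t).
Characteristic equation r² + 2r + 2 = 0 has discriminant (2)² - 4·(2) = -4 < 0, so r = -1 ± i.
Hence y_h = C1*cos(t)*exp(-t) + C2*exp(-t)*sin(t).
Try y_p = A*exp(-t). Substituting into the equation and dividing by exp(-t) gives A = -8, so y_p = -8*exp(-t).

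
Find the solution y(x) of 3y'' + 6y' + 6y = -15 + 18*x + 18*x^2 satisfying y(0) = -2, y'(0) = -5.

Divide through by 3: y'' + 2y' + 2y = -5 + 6*x + 6*x^2.
Characteristic equation r² + 2r + 2 = 0 has discriminant (2)² - 4·(2) = -4 < 0, so r = -1 ± i.
Hence y_h = C1*cos(x)*exp(-x) + C2*exp(-x)*sin(x).
For the particular solution try y_p = A0 + A1*x + A2*x^2. Substituting and matching coefficients of each power of x gives A0 = -5/2, A1 = -3, A2 = 3, so y_p = -5/2 - 3*x + 3*x^2.
General solution: y = -5/2 - 3*x + 3*x^2 + C1*cos(x)*exp(-x) + C2*exp(-x)*sin(x).
Apply the initial conditions: y(0) = -5/2 + C1 = -2 and y'(0) = -3 + C2 - C1 = -5. Solving gives C1 = 1/2, C2 = -3/2.

y = -5/2 - 3*x + 3*x**2 + cos(x)*exp(-x)/2 - 3*exp(-x)*sin(x)/2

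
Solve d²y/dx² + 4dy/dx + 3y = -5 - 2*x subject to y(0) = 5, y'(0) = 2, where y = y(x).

Characteristic equation r² + 4r + 3 = 0 factors as (r + 3)(r + 1) = 0, so r = -3, -1.
Hence y_h = C1*exp(-3*x) + C2*exp(-x).
For the particular solution try y_p = A0 + A1*x. Substituting and matching coefficients of each power of x gives A0 = -7/9, A1 = -2/3, so y_p = -7/9 - 2*x/3.
General solution: y = -7/9 - 2*x/3 + C1*exp(-3*x) + C2*exp(-x).
Apply the initial conditions: y(0) = -7/9 + C1 + C2 = 5 and y'(0) = -2/3 - C2 - 3*C1 = 2. Solving gives C1 = -38/9, C2 = 10.

y = -7/9 + 10*exp(-x) - 38*exp(-3*x)/9 - 2*x/3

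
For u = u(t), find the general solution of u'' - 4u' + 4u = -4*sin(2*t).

Characteristic equation r² - 4r + 4 = 0 has discriminant (-4)² - 4·(4) = 0, so r = 2 is a repeated root.
Hence u_h = (C1 + C2*t)*exp(2*t).
Try u_p = A*cos(2*t) + B*sin(2*t). Substituting and equating the coefficients of cos(2t) and sin(2t) gives A = -1/2, B = 0, so u_p = -cos(2*t)/2.

u = -cos(2*t)/2 + C1*exp(2*t) + C2*t*exp(2*t)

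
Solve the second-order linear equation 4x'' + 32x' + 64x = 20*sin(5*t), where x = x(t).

x = -200*cos(5*t)/1681 - 45*sin(5*t)/1681 + C1*exp(-4*t) + C2*t*exp(-4*t)

Divide through by 4: x'' + 8x' + 16x = 5*sin(5*t).
Characteristic equation r² + 8r + 16 = 0 has discriminant (8)² - 4·(16) = 0, so r = -4 is a repeated root.
Hence x_h = (C1 + C2*t)*exp(-4*t).
Try x_p = A*cos(5*t) + B*sin(5*t). Substituting and equating the coefficients of cos(5t) and sin(5t) gives A = -200/1681, B = -45/1681, so x_p = -200*cos(5*t)/1681 - 45*sin(5*t)/1681.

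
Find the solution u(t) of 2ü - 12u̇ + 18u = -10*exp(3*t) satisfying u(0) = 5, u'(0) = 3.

Divide through by 2: u'' - 6u' + 9u = -5*exp(3*t).
Characteristic equation r² - 6r + 9 = 0 has discriminant (-6)² - 4·(9) = 0, so r = 3 is a repeated root.
Hence u_h = (C1 + C2*t)*exp(3*t).
Since exp(3*t) solves the homogeneous equation (r = 3 is a root of multiplicity 2), multiply the trial by t^2. Try u_p = A*t^2*exp(3*t). Substituting into the equation and dividing by exp(3*t) gives A = -5/2, so u_p = -5*t^2*exp(3*t)/2.
General solution: u = C1*exp(3*t) - 5*t^2*exp(3*t)/2 + C2*t*exp(3*t).
Apply the initial conditions: u(0) = C1 = 5 and u'(0) = C2 + 3*C1 = 3. Solving gives C1 = 5, C2 = -12.

u = 5*exp(3*t) - 12*t*exp(3*t) - 5*t**2*exp(3*t)/2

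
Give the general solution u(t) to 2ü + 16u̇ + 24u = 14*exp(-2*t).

u = C1*exp(-2*t) + C2*exp(-6*t) + 7*t*exp(-2*t)/4

Divide through by 2: u'' + 8u' + 12u = 7*exp(-2*t).
Characteristic equation r² + 8r + 12 = 0 factors as (r + 2)(r + 6) = 0, so r = -2, -6.
Hence u_h = C1*exp(-2*t) + C2*exp(-6*t).
Since exp(-2*t) solves the homogeneous equation (r = -2 is a root of multiplicity 1), multiply the trial by t. Try u_p = A*t*exp(-2*t). Substituting into the equation and dividing by exp(-2*t) gives A = 7/4, so u_p = 7*t*exp(-2*t)/4.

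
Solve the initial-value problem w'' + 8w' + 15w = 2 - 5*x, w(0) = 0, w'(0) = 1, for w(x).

w = 14/45 - x/3 - exp(-5*x)/5 - exp(-3*x)/9

Characteristic equation r² + 8r + 15 = 0 factors as (r + 5)(r + 3) = 0, so r = -5, -3.
Hence w_h = C1*exp(-5*x) + C2*exp(-3*x).
For the particular solution try w_p = A0 + A1*x. Substituting and matching coefficients of each power of x gives A0 = 14/45, A1 = -1/3, so w_p = 14/45 - x/3.
General solution: w = 14/45 - x/3 + C1*exp(-5*x) + C2*exp(-3*x).
Apply the initial conditions: w(0) = 14/45 + C1 + C2 = 0 and w'(0) = -1/3 - 5*C1 - 3*C2 = 1. Solving gives C1 = -1/5, C2 = -1/9.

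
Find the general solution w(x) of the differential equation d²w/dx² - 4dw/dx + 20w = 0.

Characteristic equation r² - 4r + 20 = 0 has discriminant (-4)² - 4·(20) = -64 < 0, so r = 2 ± 4i.
Hence w_h = C1*cos(4*x)*exp(2*x) + C2*exp(2*x)*sin(4*x).

w = C1*cos(4*x)*exp(2*x) + C2*exp(2*x)*sin(4*x)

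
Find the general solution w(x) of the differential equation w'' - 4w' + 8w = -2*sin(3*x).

w = -24*cos(3*x)/145 + 2*sin(3*x)/145 + C1*cos(2*x)*exp(2*x) + C2*exp(2*x)*sin(2*x)

Characteristic equation r² - 4r + 8 = 0 has discriminant (-4)² - 4·(8) = -16 < 0, so r = 2 ± 2i.
Hence w_h = C1*cos(2*x)*exp(2*x) + C2*exp(2*x)*sin(2*x).
Try w_p = A*cos(3*x) + B*sin(3*x). Substituting and equating the coefficients of cos(3x) and sin(3x) gives A = -24/145, B = 2/145, so w_p = -24*cos(3*x)/145 + 2*sin(3*x)/145.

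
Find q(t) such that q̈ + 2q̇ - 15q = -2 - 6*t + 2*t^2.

Characteristic equation r² + 2r - 15 = 0 factors as (r - 3)(r + 5) = 0, so r = 3, -5.
Hence q_h = C1*exp(3*t) + C2*exp(-5*t).
For the particular solution try q_p = A0 + A1*t + A2*t^2. Substituting and matching coefficients of each power of t gives A0 = 554/3375, A1 = 82/225, A2 = -2/15, so q_p = 554/3375 - 2*t^2/15 + 82*t/225.

q = 554/3375 - 2*t**2/15 + 82*t/225 + C1*exp(3*t) + C2*exp(-5*t)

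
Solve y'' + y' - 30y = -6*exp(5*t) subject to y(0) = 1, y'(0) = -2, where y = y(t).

Characteristic equation r² + r - 30 = 0 factors as (r - 5)(r + 6) = 0, so r = 5, -6.
Hence y_h = C1*exp(5*t) + C2*exp(-6*t).
Since exp(5*t) solves the homogeneous equation (r = 5 is a root of multiplicity 1), multiply the trial by t. Try y_p = A*t*exp(5*t). Substituting into the equation and dividing by exp(5*t) gives A = -6/11, so y_p = -6*t*exp(5*t)/11.
General solution: y = C1*exp(5*t) + C2*exp(-6*t) - 6*t*exp(5*t)/11.
Apply the initial conditions: y(0) = C1 + C2 = 1 and y'(0) = -6/11 - 6*C2 + 5*C1 = -2. Solving gives C1 = 50/121, C2 = 71/121.

y = 50*exp(5*t)/121 + 71*exp(-6*t)/121 - 6*t*exp(5*t)/11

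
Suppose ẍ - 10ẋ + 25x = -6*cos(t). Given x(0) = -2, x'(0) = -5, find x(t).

x = -302*exp(5*t)/169 - 36*cos(t)/169 + 15*sin(t)/169 + 50*t*exp(5*t)/13

Characteristic equation r² - 10r + 25 = 0 has discriminant (-10)² - 4·(25) = 0, so r = 5 is a repeated root.
Hence x_h = (C1 + C2*t)*exp(5*t).
Try x_p = A*cos(t) + B*sin(t). Substituting and equating the coefficients of cos(t) and sin(t) gives A = -36/169, B = 15/169, so x_p = -36*cos(t)/169 + 15*sin(t)/169.
General solution: x = -36*cos(t)/169 + 15*sin(t)/169 + C1*exp(5*t) + C2*t*exp(5*t).
Apply the initial conditions: x(0) = -36/169 + C1 = -2 and x'(0) = 15/169 + C2 + 5*C1 = -5. Solving gives C1 = -302/169, C2 = 50/13.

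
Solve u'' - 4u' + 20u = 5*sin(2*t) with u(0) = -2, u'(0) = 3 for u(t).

u = sin(2*t)/4 + cos(2*t)/8 - 17*cos(4*t)*exp(2*t)/8 + 27*exp(2*t)*sin(4*t)/16

Characteristic equation r² - 4r + 20 = 0 has discriminant (-4)² - 4·(20) = -64 < 0, so r = 2 ± 4i.
Hence u_h = C1*cos(4*t)*exp(2*t) + C2*exp(2*t)*sin(4*t).
Try u_p = A*cos(2*t) + B*sin(2*t). Substituting and equating the coefficients of cos(2t) and sin(2t) gives A = 1/8, B = 1/4, so u_p = sin(2*t)/4 + cos(2*t)/8.
General solution: u = sin(2*t)/4 + cos(2*t)/8 + C1*cos(4*t)*exp(2*t) + C2*exp(2*t)*sin(4*t).
Apply the initial conditions: u(0) = 1/8 + C1 = -2 and u'(0) = 1/2 + 2*C1 + 4*C2 = 3. Solving gives C1 = -17/8, C2 = 27/16.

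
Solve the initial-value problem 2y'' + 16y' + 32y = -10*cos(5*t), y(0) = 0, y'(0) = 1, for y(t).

y = -200*sin(5*t)/1681 - 45*exp(-4*t)/1681 + 45*cos(5*t)/1681 + 61*t*exp(-4*t)/41

Divide through by 2: y'' + 8y' + 16y = -5*cos(5*t).
Characteristic equation r² + 8r + 16 = 0 has discriminant (8)² - 4·(16) = 0, so r = -4 is a repeated root.
Hence y_h = (C1 + C2*t)*exp(-4*t).
Try y_p = A*cos(5*t) + B*sin(5*t). Substituting and equating the coefficients of cos(5t) and sin(5t) gives A = 45/1681, B = -200/1681, so y_p = -200*sin(5*t)/1681 + 45*cos(5*t)/1681.
General solution: y = -200*sin(5*t)/1681 + 45*cos(5*t)/1681 + C1*exp(-4*t) + C2*t*exp(-4*t).
Apply the initial conditions: y(0) = 45/1681 + C1 = 0 and y'(0) = -1000/1681 + C2 - 4*C1 = 1. Solving gives C1 = -45/1681, C2 = 61/41.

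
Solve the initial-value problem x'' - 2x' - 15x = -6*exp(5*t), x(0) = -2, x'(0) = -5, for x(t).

x = -41*exp(5*t)/32 - 23*exp(-3*t)/32 - 3*t*exp(5*t)/4

Characteristic equation r² - 2r - 15 = 0 factors as (r - 5)(r + 3) = 0, so r = 5, -3.
Hence x_h = C1*exp(5*t) + C2*exp(-3*t).
Since exp(5*t) solves the homogeneous equation (r = 5 is a root of multiplicity 1), multiply the trial by t. Try x_p = A*t*exp(5*t). Substituting into the equation and dividing by exp(5*t) gives A = -3/4, so x_p = -3*t*exp(5*t)/4.
General solution: x = C1*exp(5*t) + C2*exp(-3*t) - 3*t*exp(5*t)/4.
Apply the initial conditions: x(0) = C1 + C2 = -2 and x'(0) = -3/4 - 3*C2 + 5*C1 = -5. Solving gives C1 = -41/32, C2 = -23/32.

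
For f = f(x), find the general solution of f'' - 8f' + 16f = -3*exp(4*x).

Characteristic equation r² - 8r + 16 = 0 has discriminant (-8)² - 4·(16) = 0, so r = 4 is a repeated root.
Hence f_h = (C1 + C2*x)*exp(4*x).
Since exp(4*x) solves the homogeneous equation (r = 4 is a root of multiplicity 2), multiply the trial by x^2. Try f_p = A*x^2*exp(4*x). Substituting into the equation and dividing by exp(4*x) gives A = -3/2, so f_p = -3*x^2*exp(4*x)/2.

f = C1*exp(4*x) - 3*x**2*exp(4*x)/2 + C2*x*exp(4*x)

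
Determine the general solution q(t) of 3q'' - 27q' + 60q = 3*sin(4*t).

q = sin(4*t)/328 + 9*cos(4*t)/328 + C1*exp(4*t) + C2*exp(5*t)

Divide through by 3: q'' - 9q' + 20q = sin(4*t).
Characteristic equation r² - 9r + 20 = 0 factors as (r - 4)(r - 5) = 0, so r = 4, 5.
Hence q_h = C1*exp(4*t) + C2*exp(5*t).
Try q_p = A*cos(4*t) + B*sin(4*t). Substituting and equating the coefficients of cos(4t) and sin(4t) gives A = 9/328, B = 1/328, so q_p = sin(4*t)/328 + 9*cos(4*t)/328.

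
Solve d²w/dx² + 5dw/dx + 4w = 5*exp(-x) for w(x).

Characteristic equation r² + 5r + 4 = 0 factors as (r + 4)(r + 1) = 0, so r = -4, -1.
Hence w_h = C1*exp(-4*x) + C2*exp(-x).
Since exp(-x) solves the homogeneous equation (r = -1 is a root of multiplicity 1), multiply the trial by x. Try w_p = A*x*exp(-x). Substituting into the equation and dividing by exp(-x) gives A = 5/3, so w_p = 5*x*exp(-x)/3.

w = C1*exp(-4*x) + C2*exp(-x) + 5*x*exp(-x)/3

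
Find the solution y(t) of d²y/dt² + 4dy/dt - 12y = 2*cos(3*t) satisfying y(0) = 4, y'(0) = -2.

y = -14*cos(3*t)/195 + 8*sin(3*t)/195 + 77*exp(-6*t)/60 + 145*exp(2*t)/52

Characteristic equation r² + 4r - 12 = 0 factors as (r - 2)(r + 6) = 0, so r = 2, -6.
Hence y_h = C1*exp(2*t) + C2*exp(-6*t).
Try y_p = A*cos(3*t) + B*sin(3*t). Substituting and equating the coefficients of cos(3t) and sin(3t) gives A = -14/195, B = 8/195, so y_p = -14*cos(3*t)/195 + 8*sin(3*t)/195.
General solution: y = -14*cos(3*t)/195 + 8*sin(3*t)/195 + C1*exp(2*t) + C2*exp(-6*t).
Apply the initial conditions: y(0) = -14/195 + C1 + C2 = 4 and y'(0) = 8/65 - 6*C2 + 2*C1 = -2. Solving gives C1 = 145/52, C2 = 77/60.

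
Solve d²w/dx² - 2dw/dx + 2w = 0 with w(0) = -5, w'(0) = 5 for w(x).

w = -5*cos(x)*exp(x) + 10*exp(x)*sin(x)

Characteristic equation r² - 2r + 2 = 0 has discriminant (-2)² - 4·(2) = -4 < 0, so r = 1 ± i.
Hence w_h = C1*cos(x)*exp(x) + C2*exp(x)*sin(x).
Apply the initial conditions: w(0) = C1 = -5 and w'(0) = C1 + C2 = 5. Solving gives C1 = -5, C2 = 10.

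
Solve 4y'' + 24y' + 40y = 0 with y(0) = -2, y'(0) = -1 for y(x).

y = -7*exp(-3*x)*sin(x) - 2*cos(x)*exp(-3*x)

Divide through by 4: y'' + 6y' + 10y = 0.
Characteristic equation r² + 6r + 10 = 0 has discriminant (6)² - 4·(10) = -4 < 0, so r = -3 ± i.
Hence y_h = C1*cos(x)*exp(-3*x) + C2*exp(-3*x)*sin(x).
Apply the initial conditions: y(0) = C1 = -2 and y'(0) = C2 - 3*C1 = -1. Solving gives C1 = -2, C2 = -7.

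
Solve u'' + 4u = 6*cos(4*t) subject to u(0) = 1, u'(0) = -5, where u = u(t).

u = -5*sin(2*t)/2 - cos(4*t)/2 + 3*cos(2*t)/2

Characteristic equation r² + 4 = 0 has discriminant (0)² - 4·(4) = -16 < 0, so r = ± 2i.
Hence u_h = C1*cos(2*t) + C2*sin(2*t).
Try u_p = A*cos(4*t) + B*sin(4*t). Substituting and equating the coefficients of cos(4t) and sin(4t) gives A = -1/2, B = 0, so u_p = -cos(4*t)/2.
General solution: u = -cos(4*t)/2 + C1*cos(2*t) + C2*sin(2*t).
Apply the initial conditions: u(0) = -1/2 + C1 = 1 and u'(0) = 2*C2 = -5. Solving gives C1 = 3/2, C2 = -5/2.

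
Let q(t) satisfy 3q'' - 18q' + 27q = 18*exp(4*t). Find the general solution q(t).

q = 6*exp(4*t) + C1*exp(3*t) + C2*t*exp(3*t)

Divide through by 3: q'' - 6q' + 9q = 6*exp(4*t).
Characteristic equation r² - 6r + 9 = 0 has discriminant (-6)² - 4·(9) = 0, so r = 3 is a repeated root.
Hence q_h = (C1 + C2*t)*exp(3*t).
Try q_p = A*exp(4*t). Substituting into the equation and dividing by exp(4*t) gives A = 6, so q_p = 6*exp(4*t).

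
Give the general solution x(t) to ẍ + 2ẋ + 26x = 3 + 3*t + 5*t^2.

Characteristic equation r² + 2r + 26 = 0 has discriminant (2)² - 4·(26) = -100 < 0, so r = -1 ± 5i.
Hence x_h = C1*cos(5*t)*exp(-t) + C2*exp(-t)*sin(5*t).
For the particular solution try x_p = A0 + A1*t + A2*t^2. Substituting and matching coefficients of each power of t gives A0 = 413/4394, A1 = 29/338, A2 = 5/26, so x_p = 413/4394 + 5*t^2/26 + 29*t/338.

x = 413/4394 + 5*t**2/26 + 29*t/338 + C1*cos(5*t)*exp(-t) + C2*exp(-t)*sin(5*t)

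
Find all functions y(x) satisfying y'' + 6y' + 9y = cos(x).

y = 2*cos(x)/25 + 3*sin(x)/50 + C1*exp(-3*x) + C2*x*exp(-3*x)

Characteristic equation r² + 6r + 9 = 0 has discriminant (6)² - 4·(9) = 0, so r = -3 is a repeated root.
Hence y_h = (C1 + C2*x)*exp(-3*x).
Try y_p = A*cos(x) + B*sin(x). Substituting and equating the coefficients of cos(x) and sin(x) gives A = 2/25, B = 3/50, so y_p = 2*cos(x)/25 + 3*sin(x)/50.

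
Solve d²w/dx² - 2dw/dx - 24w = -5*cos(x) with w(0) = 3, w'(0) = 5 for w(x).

w = 10*sin(x)/629 + 125*cos(x)/629 + 201*exp(-4*x)/170 + 599*exp(6*x)/370

Characteristic equation r² - 2r - 24 = 0 factors as (r + 4)(r - 6) = 0, so r = -4, 6.
Hence w_h = C1*exp(-4*x) + C2*exp(6*x).
Try w_p = A*cos(x) + B*sin(x). Substituting and equating the coefficients of cos(x) and sin(x) gives A = 125/629, B = 10/629, so w_p = 10*sin(x)/629 + 125*cos(x)/629.
General solution: w = 10*sin(x)/629 + 125*cos(x)/629 + C1*exp(-4*x) + C2*exp(6*x).
Apply the initial conditions: w(0) = 125/629 + C1 + C2 = 3 and w'(0) = 10/629 - 4*C1 + 6*C2 = 5. Solving gives C1 = 201/170, C2 = 599/370.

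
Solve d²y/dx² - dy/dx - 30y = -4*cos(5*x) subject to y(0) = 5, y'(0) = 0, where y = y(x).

y = 2*sin(5*x)/305 + 22*cos(5*x)/305 + 148*exp(-5*x)/55 + 1501*exp(6*x)/671

Characteristic equation r² - r - 30 = 0 factors as (r - 6)(r + 5) = 0, so r = 6, -5.
Hence y_h = C1*exp(6*x) + C2*exp(-5*x).
Try y_p = A*cos(5*x) + B*sin(5*x). Substituting and equating the coefficients of cos(5x) and sin(5x) gives A = 22/305, B = 2/305, so y_p = 2*sin(5*x)/305 + 22*cos(5*x)/305.
General solution: y = 2*sin(5*x)/305 + 22*cos(5*x)/305 + C1*exp(6*x) + C2*exp(-5*x).
Apply the initial conditions: y(0) = 22/305 + C1 + C2 = 5 and y'(0) = 2/61 - 5*C2 + 6*C1 = 0. Solving gives C1 = 1501/671, C2 = 148/55.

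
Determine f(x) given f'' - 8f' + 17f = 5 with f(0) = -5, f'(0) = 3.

f = 5/17 - 90*cos(x)*exp(4*x)/17 + 411*exp(4*x)*sin(x)/17

Characteristic equation r² - 8r + 17 = 0 has discriminant (-8)² - 4·(17) = -4 < 0, so r = 4 ± i.
Hence f_h = C1*cos(x)*exp(4*x) + C2*exp(4*x)*sin(x).
For the particular solution try f_p = A0. Substituting and matching coefficients of each power of x gives A0 = 5/17, so f_p = 5/17.
General solution: f = 5/17 + C1*cos(x)*exp(4*x) + C2*exp(4*x)*sin(x).
Apply the initial conditions: f(0) = 5/17 + C1 = -5 and f'(0) = C2 + 4*C1 = 3. Solving gives C1 = -90/17, C2 = 411/17.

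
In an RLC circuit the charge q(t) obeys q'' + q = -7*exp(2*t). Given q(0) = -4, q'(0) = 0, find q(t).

q = -13*cos(t)/5 - 7*exp(2*t)/5 + 14*sin(t)/5

Characteristic equation r² + 1 = 0 has discriminant (0)² - 4·(1) = -4 < 0, so r = ± i.
Hence q_h = C1*cos(t) + C2*sin(t).
Try q_p = A*exp(2*t). Substituting into the equation and dividing by exp(2*t) gives A = -7/5, so q_p = -7*exp(2*t)/5.
General solution: q = -7*exp(2*t)/5 + C1*cos(t) + C2*sin(t).
Apply the initial conditions: q(0) = -7/5 + C1 = -4 and q'(0) = -14/5 + C2 = 0. Solving gives C1 = -13/5, C2 = 14/5.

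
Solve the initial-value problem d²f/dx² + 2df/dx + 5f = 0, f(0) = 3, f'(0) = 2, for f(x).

Characteristic equation r² + 2r + 5 = 0 has discriminant (2)² - 4·(5) = -16 < 0, so r = -1 ± 2i.
Hence f_h = C1*cos(2*x)*exp(-x) + C2*exp(-x)*sin(2*x).
Apply the initial conditions: f(0) = C1 = 3 and f'(0) = -C1 + 2*C2 = 2. Solving gives C1 = 3, C2 = 5/2.

f = 3*cos(2*x)*exp(-x) + 5*exp(-x)*sin(2*x)/2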